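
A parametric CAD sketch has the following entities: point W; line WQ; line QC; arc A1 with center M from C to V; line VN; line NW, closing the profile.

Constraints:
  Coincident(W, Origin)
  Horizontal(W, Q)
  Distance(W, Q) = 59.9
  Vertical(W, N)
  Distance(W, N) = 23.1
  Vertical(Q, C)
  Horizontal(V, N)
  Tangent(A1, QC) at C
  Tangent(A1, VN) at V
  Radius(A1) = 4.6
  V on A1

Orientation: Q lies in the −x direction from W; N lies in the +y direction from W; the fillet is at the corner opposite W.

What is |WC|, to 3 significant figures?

62.7

W is at the origin; WQ is horizontal with |WQ| = 59.9 and Q on the −x side, so Q = (-59.9, 0.00). W and N share the same x with |WN| = 23.1 and N on the +y side, so N = (0.00, 23.1). The virtual corner opposite W is at (-59.9, 23.1). Since A1 is tangent to QC there, MC ⟂ QC and A1 meets VN tangentially, so MV is at right angles to VN, with radius 4.6, so the center M sits 4.6 in from both sides at M = (-55.3, 18.5). That places the tangent points at C = (-59.9, 18.5) on QC and V = (-55.3, 23.1) on VN. Then |WC| = |C − W| = 62.7.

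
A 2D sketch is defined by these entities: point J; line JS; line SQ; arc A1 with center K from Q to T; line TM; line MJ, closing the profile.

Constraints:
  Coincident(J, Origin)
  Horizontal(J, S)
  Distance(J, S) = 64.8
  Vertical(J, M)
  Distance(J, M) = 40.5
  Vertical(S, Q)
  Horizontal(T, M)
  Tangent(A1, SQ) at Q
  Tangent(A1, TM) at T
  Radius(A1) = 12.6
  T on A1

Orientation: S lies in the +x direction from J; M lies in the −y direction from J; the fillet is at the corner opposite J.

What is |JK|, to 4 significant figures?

59.19

J is at the origin; JS is horizontal with |JS| = 64.8 and S on the +x side, so S = (64.80, 0.000). J and M share the same x with |JM| = 40.5 and M on the −y side, so M = (0.000, -40.50). The virtual corner opposite J is at (64.80, -40.50). Since A1 is tangent to SQ there, KQ ⟂ SQ and tangency of A1 to TM means the radius KT is perpendicular to TM, with radius 12.6, so the center K sits 12.6 in from both sides at K = (52.20, -27.90). Then |JK| = |K − J| = 59.19.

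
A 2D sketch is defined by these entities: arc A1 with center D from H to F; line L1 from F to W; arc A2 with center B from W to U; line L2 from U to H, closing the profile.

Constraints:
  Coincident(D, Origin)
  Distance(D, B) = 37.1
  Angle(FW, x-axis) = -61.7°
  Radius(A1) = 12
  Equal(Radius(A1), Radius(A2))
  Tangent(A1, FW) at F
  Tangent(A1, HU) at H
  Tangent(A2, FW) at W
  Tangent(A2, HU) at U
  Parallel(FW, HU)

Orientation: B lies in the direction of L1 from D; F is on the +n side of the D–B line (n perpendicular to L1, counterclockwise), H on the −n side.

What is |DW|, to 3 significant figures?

39.0

The slot axis is L1's direction at -61.7°, so u = (cos -61.7°, sin -61.7°) = (0.474, -0.880) and n = (−sin -61.7°, cos -61.7°) = (0.880, 0.474). D is at the origin and B lies 37.1 along u from D, so B = 37.1·u = (17.6, -32.7). Tangency of A1 to both parallel lines with radius 12.0 puts F and H at D ± 12.0·n: F = (10.6, 5.69), H = (-10.6, -5.69). Equal radii place W and U the same way about B: W = B + 12.0·n = (28.2, -27.0), U = B − 12.0·n = (7.02, -38.4). Then |DW| = |W − D| = 39.0.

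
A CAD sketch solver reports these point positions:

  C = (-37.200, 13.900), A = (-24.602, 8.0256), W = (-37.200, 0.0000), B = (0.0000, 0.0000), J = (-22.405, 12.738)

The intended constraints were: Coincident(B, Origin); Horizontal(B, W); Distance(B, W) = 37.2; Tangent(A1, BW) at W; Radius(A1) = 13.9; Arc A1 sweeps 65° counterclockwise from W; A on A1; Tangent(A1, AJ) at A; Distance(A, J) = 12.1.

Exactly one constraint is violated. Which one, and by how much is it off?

Distance(A, J) = 12.1 — off by 6.90.

B = (0.00, 0.00) ✓; B.y = 0.00, W.y = 0.00 ✓; |BW| = 37.20 ✓; ∠(CW, WB) = 90.00° ✓; |CW| = 13.90 ✓; bearing(C→A) − bearing(C→W) = 65.00° ✓; |CA| = 13.90 ✓; ∠(CA, AJ) = 90.00° ✓; |AJ| = 5.199 ✗.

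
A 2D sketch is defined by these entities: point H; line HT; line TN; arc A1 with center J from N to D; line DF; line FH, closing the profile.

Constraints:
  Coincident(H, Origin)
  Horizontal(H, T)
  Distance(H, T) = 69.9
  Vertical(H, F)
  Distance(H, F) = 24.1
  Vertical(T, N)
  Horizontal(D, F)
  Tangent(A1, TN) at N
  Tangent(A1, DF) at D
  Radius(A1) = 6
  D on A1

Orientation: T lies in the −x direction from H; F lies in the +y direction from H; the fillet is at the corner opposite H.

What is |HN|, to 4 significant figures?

72.21

H is at the origin; H and T share the same y with |HT| = 69.9 and T on the −x side, so T = (-69.90, 0.000). H and F share the same x with |HF| = 24.1 and F on the +y side, so F = (0.000, 24.10). The virtual corner opposite H is at (-69.90, 24.10). The tangent condition forces JN to be normal to TN and A1 meets DF tangentially, so JD is at right angles to DF, with radius 6.0, so the center J sits 6.0 in from both sides at J = (-63.90, 18.10). That places the tangent points at N = (-69.90, 18.10) on TN and D = (-63.90, 24.10) on DF. Then |HN| = |N − H| = 72.21.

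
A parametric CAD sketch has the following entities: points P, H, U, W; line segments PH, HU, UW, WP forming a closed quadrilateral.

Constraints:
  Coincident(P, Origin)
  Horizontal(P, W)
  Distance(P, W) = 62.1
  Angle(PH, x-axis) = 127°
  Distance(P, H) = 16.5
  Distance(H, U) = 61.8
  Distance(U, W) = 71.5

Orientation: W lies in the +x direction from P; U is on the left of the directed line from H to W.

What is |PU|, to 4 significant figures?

68.20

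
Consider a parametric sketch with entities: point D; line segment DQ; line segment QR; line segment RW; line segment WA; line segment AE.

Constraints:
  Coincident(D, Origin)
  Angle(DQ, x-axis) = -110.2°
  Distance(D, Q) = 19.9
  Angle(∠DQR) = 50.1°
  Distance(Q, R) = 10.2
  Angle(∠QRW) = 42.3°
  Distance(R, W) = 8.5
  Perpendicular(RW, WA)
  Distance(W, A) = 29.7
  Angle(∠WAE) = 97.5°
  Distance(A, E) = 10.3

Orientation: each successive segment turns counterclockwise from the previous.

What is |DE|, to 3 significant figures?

45.2

D is at the origin; DQ runs at -110.2° with length 19.9, so Q = (-6.87, -18.7). ∠DQR = 50.1° gives QR at 19.7° from the x-axis; with |QR| = 10.2, R = (2.73, -15.2). ∠QRW = 42.3° gives RW at 157° from the x-axis; with |RW| = 8.5, W = (-5.12, -12.0). RW ⟂ WA, so WA runs at -113°; with |WA| = 29.7, A = (-16.5, -39.4). ∠WAE = 97.5° gives AE at -30.1° from the x-axis; with |AE| = 10.3, E = (-7.62, -44.6). Then |DE| = |E − D| = 45.2.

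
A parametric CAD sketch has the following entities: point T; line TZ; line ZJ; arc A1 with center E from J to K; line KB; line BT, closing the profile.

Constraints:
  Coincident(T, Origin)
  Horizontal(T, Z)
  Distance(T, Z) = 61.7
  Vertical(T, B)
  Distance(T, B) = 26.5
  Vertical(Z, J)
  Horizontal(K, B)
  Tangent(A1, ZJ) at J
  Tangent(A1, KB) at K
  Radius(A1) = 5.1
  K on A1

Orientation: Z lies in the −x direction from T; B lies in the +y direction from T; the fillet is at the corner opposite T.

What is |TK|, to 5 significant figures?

62.496

T is at the origin; T and Z share the same y with |TZ| = 61.7 and Z on the −x side, so Z = (-61.700, 0.0000). T and B share the same x with |TB| = 26.5 and B on the +y side, so B = (0.0000, 26.500). The virtual corner opposite T is at (-61.700, 26.500). Tangency of A1 to ZJ means the radius EJ is perpendicular to ZJ and since A1 is tangent to KB there, EK ⟂ KB, with radius 5.1, so the center E sits 5.1 in from both sides at E = (-56.600, 21.400). That places the tangent points at J = (-61.700, 21.400) on ZJ and K = (-56.600, 26.500) on KB. Then |TK| = |K − T| = 62.496.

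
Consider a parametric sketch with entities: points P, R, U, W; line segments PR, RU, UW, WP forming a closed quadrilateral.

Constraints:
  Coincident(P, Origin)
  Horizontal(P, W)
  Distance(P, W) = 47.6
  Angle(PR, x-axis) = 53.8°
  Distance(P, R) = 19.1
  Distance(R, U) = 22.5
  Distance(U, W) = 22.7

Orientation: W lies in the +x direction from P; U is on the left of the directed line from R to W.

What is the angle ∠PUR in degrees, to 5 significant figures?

21.667°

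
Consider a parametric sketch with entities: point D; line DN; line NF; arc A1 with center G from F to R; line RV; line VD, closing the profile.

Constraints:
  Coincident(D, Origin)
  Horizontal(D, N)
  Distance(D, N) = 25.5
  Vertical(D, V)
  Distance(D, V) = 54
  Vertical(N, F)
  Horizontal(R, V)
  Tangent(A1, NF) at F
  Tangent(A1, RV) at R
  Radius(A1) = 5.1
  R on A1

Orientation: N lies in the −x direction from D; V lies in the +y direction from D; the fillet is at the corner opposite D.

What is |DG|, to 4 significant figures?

52.98

DV is vertical with |DV| = 54.0 and V on the +y side, so V = (0.000, 54.00). The virtual corner opposite D is at (-25.50, 54.00). The tangent condition forces GF to be normal to NF and tangency of A1 to RV means the radius GR is perpendicular to RV, with radius 5.1, so the center G sits 5.1 in from both sides at G = (-20.40, 48.90). Then |DG| = |G − D| = 52.98.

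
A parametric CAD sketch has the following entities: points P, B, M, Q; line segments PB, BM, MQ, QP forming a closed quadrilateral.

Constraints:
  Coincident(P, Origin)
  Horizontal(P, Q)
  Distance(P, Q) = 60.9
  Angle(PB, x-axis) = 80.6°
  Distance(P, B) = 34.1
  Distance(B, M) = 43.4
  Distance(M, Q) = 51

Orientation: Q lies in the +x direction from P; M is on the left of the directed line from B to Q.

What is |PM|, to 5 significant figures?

67.245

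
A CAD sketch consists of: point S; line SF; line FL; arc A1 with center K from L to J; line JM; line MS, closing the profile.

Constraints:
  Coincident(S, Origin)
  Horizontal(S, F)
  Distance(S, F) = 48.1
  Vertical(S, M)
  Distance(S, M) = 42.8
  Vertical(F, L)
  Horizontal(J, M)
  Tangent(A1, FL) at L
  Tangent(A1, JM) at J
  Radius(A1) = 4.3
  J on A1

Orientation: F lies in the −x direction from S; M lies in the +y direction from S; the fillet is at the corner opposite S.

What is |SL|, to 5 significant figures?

61.611

The virtual corner opposite S is at (-48.100, 42.800). The tangent condition forces KL to be normal to FL and tangency of A1 to JM means the radius KJ is perpendicular to JM, with radius 4.3, so the center K sits 4.3 in from both sides at K = (-43.800, 38.500). That places the tangent points at L = (-48.100, 38.500) on FL and J = (-43.800, 42.800) on JM. Then |SL| = |L − S| = 61.611.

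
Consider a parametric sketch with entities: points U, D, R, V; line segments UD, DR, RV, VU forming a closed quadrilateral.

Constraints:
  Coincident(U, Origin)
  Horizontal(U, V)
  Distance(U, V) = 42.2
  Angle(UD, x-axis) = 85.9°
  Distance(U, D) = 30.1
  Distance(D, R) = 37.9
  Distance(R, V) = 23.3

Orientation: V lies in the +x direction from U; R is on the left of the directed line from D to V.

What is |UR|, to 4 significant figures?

45.71

U is at the origin; U and V share the same y with |UV| = 42.2 and V in +x, so V = (42.2, 0). UD runs at 85.9° with |UD| = 30.1, so D = (2.152, 30.02). R is determined by |DR| = 37.9 and |RV| = 23.3 together: it lies at the intersection of circle(D, 37.9) and circle(V, 23.3). With |DV| = 50.05, the foot of the radical line on DV is 33.95 from D and the perpendicular offset is √(37.9² − 33.95²) = 16.84. Taking the left-of-DV solution: R = (39.42, 23.13).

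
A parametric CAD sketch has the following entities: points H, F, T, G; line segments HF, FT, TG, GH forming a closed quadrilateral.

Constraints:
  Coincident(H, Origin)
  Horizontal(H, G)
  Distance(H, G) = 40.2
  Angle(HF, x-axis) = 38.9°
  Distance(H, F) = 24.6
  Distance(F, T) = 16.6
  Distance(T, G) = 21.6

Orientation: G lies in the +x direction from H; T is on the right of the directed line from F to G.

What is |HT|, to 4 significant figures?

18.67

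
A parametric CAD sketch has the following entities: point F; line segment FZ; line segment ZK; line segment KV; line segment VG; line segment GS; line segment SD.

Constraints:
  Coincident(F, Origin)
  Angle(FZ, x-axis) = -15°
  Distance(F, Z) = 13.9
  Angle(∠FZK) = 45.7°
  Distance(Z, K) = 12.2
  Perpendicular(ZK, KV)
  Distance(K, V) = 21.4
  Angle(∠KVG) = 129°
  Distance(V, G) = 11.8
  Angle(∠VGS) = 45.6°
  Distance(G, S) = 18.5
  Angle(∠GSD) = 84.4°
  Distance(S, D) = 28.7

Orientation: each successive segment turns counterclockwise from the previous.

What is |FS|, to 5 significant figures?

4.9587

∠KVG = 129.0° gives VG at -99.700° from the x-axis; with |VG| = 11.8, G = (-13.195, -15.062). ∠VGS = 45.6° gives GS at 34.700° from the x-axis; with |GS| = 18.5, S = (2.0151, -4.5308). Then |FS| = |S − F| = 4.9587.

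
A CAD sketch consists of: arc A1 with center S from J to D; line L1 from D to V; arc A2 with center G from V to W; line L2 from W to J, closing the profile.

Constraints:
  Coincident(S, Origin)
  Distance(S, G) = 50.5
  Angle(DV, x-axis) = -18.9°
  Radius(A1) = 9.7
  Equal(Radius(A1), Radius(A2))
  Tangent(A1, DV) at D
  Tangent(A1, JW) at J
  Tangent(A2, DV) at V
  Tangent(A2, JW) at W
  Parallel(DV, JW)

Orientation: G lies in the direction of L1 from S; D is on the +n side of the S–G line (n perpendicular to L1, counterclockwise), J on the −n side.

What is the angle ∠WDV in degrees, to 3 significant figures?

21.0°

Tangency of A1 to both parallel lines with radius 9.7 puts D and J at S ± 9.7·n: D = (3.14, 9.18), J = (-3.14, -9.18). Equal radii place V and W the same way about G: V = G + 9.7·n = (50.9, -7.18), W = G − 9.7·n = (44.6, -25.5). Then cos ∠WDV = DW·DV / (|DW||DV|), giving 21.0°.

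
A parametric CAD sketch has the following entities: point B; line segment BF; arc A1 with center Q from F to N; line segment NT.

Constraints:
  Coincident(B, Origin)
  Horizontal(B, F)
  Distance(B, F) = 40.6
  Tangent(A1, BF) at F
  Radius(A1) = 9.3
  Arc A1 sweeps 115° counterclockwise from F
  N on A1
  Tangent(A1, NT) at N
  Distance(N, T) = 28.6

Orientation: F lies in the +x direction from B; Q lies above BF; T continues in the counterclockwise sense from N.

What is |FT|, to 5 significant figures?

39.321

On A1, F sits at bearing -90° from Q; a 115° counterclockwise sweep puts N at bearing 25°, so N = Q + 9.3·(cos 25°, sin 25°) = (49.029, 13.230). Since A1 is tangent to NT there, QN ⟂ NT, so NT runs along (−sin 25°, cos 25°); with |NT| = 28.6, T = (36.942, 39.151). Then |FT| = |T − F| = 39.321.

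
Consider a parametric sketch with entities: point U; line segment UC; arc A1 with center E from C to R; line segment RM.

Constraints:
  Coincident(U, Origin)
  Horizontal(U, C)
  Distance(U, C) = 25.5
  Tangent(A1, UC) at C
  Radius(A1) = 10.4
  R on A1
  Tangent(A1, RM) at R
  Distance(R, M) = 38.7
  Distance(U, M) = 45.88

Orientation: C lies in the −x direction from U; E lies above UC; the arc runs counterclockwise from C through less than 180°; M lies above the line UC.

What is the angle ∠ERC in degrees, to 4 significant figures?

51.95°

U is at the origin; U and C share the same y with |UC| = 25.5 and C on the −x side, so C = (-25.50, 0.000). Since A1 is tangent to UC there, EC ⟂ UC, so E = C + (0, 10.4) = (-25.50, 10.40). Since ER ⟂ RM (tangency), |EM| = √(10.4² + 38.7²) = 40.07 regardless of where R sits on A1. So M lies on both circle(U, 45.88) and circle(E, 40.07); the above-UC intersection is M = (-6.113, 45.47). R is the foot of the tangent from M: R = (-15.40, 7.903).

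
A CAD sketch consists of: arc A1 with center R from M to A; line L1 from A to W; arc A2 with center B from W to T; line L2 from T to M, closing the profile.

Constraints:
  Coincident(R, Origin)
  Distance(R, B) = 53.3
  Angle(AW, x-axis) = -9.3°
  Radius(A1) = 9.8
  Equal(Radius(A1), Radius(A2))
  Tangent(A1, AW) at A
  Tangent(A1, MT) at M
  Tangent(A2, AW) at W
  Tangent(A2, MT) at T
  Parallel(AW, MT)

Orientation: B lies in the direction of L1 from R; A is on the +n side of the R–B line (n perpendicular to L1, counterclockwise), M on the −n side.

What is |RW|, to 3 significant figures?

54.2

Tangency of A1 to both parallel lines with radius 9.8 puts A and M at R ± 9.8·n: A = (1.58, 9.67), M = (-1.58, -9.67). Equal radii place W and T the same way about B: W = B + 9.8·n = (54.2, 1.06), T = B − 9.8·n = (51.0, -18.3). Then |RW| = |W − R| = 54.2.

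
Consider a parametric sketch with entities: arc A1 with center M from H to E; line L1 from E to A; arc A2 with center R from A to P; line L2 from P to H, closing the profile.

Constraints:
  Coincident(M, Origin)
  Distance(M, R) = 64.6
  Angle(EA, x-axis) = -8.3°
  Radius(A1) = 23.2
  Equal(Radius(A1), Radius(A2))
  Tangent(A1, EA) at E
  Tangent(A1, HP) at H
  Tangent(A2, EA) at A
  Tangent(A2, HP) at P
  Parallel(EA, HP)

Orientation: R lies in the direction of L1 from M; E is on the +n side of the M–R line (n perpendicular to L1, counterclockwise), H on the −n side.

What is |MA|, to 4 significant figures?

68.64

The slot axis is L1's direction at -8.3°, so u = (cos -8.3°, sin -8.3°) = (0.9895, -0.1444) and n = (−sin -8.3°, cos -8.3°) = (0.1444, 0.9895). M is at the origin and R lies 64.6 along u from M, so R = 64.6·u = (63.92, -9.325). Tangency of A1 to both parallel lines with radius 23.2 puts E and H at M ± 23.2·n: E = (3.349, 22.96), H = (-3.349, -22.96). Equal radii place A and P the same way about R: A = R + 23.2·n = (67.27, 13.63), P = R − 23.2·n = (60.57, -32.28). Then |MA| = |A − M| = 68.64.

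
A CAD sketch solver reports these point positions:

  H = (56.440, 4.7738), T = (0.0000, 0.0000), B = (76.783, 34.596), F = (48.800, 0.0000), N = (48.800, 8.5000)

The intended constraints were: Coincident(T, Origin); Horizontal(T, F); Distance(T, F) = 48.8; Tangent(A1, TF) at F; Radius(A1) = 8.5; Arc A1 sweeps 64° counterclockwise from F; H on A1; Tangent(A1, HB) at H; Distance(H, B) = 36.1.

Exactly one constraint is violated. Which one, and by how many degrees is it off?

Tangent(A1, HB) at H — off by 8.30°.

T = (0.00, 0.00) ✓; T.y = 0.00, F.y = 0.00 ✓; |TF| = 48.80 ✓; ∠(NF, FT) = 90.00° ✓; |NF| = 8.500 ✓; bearing(N→H) − bearing(N→F) = 64.00° ✓; |NH| = 8.500 ✓; ∠(NH, HB) = 98.30° ✗; |HB| = 36.10 ✓.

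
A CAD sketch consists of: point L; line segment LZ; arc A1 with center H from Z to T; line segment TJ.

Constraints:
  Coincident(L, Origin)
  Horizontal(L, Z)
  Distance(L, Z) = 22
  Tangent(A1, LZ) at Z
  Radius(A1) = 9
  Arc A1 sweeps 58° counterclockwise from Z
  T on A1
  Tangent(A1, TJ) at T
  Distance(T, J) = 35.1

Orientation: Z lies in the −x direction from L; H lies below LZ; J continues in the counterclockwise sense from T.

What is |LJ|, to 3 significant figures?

59.0

L is at the origin; LZ is horizontal with |LZ| = 22.0 and Z on the −x side, so Z = (-22.0, 0.00). Since A1 is tangent to LZ there, HZ ⟂ LZ, so H = Z + (0, -9) = (-22.0, -9.00). On A1, Z sits at bearing 90° from H; a 58° counterclockwise sweep puts T at bearing 148°, so T = H + 9.0·(cos 148°, sin 148°) = (-29.6, -4.23). A1 meets TJ tangentially, so HT is at right angles to TJ, so TJ runs along (−sin 148°, cos 148°); with |TJ| = 35.1, J = (-48.2, -34.0). Then |LJ| = |J − L| = 59.0.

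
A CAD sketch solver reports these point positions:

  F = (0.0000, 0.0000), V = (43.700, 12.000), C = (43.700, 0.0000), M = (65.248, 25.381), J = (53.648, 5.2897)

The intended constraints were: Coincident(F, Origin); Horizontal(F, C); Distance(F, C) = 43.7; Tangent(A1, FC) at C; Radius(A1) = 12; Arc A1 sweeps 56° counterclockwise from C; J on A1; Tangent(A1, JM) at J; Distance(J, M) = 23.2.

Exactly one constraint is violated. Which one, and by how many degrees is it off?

Tangent(A1, JM) at J — off by 4.00°.

F = (0.00, 0.00) ✓; F.y = 0.00, C.y = 0.00 ✓; |FC| = 43.70 ✓; ∠(VC, CF) = 90.00° ✓; |VC| = 12.00 ✓; bearing(V→J) − bearing(V→C) = 56.00° ✓; |VJ| = 12.00 ✓; ∠(VJ, JM) = 86.00° ✗; |JM| = 23.20 ✓.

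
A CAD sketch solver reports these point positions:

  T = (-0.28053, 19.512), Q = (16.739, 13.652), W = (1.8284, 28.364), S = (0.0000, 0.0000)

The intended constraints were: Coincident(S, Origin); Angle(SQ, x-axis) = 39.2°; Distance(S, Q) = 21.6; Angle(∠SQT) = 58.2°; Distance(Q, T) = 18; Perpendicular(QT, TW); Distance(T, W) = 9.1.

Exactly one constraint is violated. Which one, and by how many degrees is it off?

Perpendicular(QT, TW) — off by 5.60°.

S = (0.00, 0.00) ✓; SQ at 39.20° ✓; |SQ| = 21.60 ✓; ∠SQT = 58.20° ✓; |QT| = 18.00 ✓; ∠(QT, TW) = 84.40° ✗; |TW| = 9.100 ✓.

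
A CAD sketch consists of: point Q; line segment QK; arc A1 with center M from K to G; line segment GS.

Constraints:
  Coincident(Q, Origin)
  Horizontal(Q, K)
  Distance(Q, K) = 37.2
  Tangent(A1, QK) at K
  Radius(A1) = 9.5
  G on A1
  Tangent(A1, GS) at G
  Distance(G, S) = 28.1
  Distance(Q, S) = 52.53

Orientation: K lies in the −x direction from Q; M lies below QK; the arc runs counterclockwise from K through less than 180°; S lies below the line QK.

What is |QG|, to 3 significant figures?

47.8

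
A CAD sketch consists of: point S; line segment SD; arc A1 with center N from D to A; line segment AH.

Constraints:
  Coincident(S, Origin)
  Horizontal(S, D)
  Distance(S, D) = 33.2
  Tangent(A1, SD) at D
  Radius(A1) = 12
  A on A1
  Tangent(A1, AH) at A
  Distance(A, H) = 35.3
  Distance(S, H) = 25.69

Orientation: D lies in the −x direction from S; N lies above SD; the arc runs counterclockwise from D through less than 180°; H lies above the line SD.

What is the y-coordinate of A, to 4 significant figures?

2.841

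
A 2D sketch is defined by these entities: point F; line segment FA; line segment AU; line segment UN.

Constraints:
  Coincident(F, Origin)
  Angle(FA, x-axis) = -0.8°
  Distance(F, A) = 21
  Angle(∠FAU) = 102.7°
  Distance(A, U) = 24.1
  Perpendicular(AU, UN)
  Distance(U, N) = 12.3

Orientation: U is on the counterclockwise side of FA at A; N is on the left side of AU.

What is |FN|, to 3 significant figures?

29.9

∠FAU = 102.7°, so AU runs at -0.8° + (180° − 102.7°) = 76.5° from the x-axis; with |AU| = 24.1, U = A + 24.1·(cos 76.5°, sin 76.5°) = (26.6, 23.1). AU is perpendicular to UN; with |UN| = 12.3 on the left of AU, N = U + 12.3·(-0.972, 0.233) = (14.7, 26.0). Then |FN| = |N − F| = 29.9.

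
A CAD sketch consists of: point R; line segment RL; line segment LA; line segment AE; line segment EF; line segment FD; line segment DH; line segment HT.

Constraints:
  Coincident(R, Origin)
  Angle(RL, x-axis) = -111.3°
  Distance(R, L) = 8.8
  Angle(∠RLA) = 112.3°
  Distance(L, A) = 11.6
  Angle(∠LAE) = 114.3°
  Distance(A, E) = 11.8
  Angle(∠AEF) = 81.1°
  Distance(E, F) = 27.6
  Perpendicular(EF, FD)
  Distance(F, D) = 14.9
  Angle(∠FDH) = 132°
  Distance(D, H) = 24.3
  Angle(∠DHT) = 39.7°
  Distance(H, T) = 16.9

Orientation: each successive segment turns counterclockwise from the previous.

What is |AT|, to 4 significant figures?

10.53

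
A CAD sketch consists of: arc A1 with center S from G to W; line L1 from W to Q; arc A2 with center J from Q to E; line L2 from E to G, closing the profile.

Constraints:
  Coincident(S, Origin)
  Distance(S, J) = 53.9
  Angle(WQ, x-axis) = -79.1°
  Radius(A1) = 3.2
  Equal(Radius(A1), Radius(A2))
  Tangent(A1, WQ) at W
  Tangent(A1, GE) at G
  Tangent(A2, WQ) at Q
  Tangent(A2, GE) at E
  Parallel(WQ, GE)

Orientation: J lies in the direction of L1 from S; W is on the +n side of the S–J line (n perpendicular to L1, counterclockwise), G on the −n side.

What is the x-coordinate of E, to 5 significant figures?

7.0500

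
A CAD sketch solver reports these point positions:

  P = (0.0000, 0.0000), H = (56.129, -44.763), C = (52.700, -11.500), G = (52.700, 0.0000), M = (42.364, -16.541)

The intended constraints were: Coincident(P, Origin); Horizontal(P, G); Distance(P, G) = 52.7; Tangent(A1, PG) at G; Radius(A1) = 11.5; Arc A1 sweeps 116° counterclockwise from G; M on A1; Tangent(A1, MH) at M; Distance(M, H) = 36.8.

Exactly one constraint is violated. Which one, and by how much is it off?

Distance(M, H) = 36.8 — off by 5.40.

P = (0.00, 0.00) ✓; P.y = 0.00, G.y = 0.00 ✓; |PG| = 52.70 ✓; ∠(CG, GP) = 90.00° ✓; |CG| = 11.50 ✓; bearing(C→M) − bearing(C→G) = 116.0° ✓; |CM| = 11.50 ✓; ∠(CM, MH) = 90.00° ✓; |MH| = 31.40 ✗.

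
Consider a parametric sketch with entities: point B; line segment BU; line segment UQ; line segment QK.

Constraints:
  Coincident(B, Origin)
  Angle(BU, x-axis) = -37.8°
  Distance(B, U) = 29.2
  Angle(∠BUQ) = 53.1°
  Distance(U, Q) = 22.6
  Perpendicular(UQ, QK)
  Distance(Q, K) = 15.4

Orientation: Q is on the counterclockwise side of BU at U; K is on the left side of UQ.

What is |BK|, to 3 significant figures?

9.43

B is at the origin; BU runs at -37.8° with length 29.2, so U = 29.2·(cos -37.8°, sin -37.8°) = (23.1, -17.9). ∠BUQ = 53.1°, so UQ runs at -37.8° + (180° − 53.1°) = 89.1° from the x-axis; with |UQ| = 22.6, Q = U + 22.6·(cos 89.1°, sin 89.1°) = (23.4, 4.70). UQ is perpendicular to QK; with |QK| = 15.4 on the left of UQ, K = Q + 15.4·(-1.00, 0.0157) = (8.03, 4.94). Then |BK| = |K − B| = 9.43.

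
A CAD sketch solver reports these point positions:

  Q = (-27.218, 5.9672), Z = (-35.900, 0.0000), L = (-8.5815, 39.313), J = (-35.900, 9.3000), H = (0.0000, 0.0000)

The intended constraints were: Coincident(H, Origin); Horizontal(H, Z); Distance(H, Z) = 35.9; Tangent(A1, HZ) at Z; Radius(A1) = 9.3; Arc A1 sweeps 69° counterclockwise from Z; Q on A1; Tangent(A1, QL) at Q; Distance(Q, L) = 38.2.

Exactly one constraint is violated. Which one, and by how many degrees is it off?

Tangent(A1, QL) at Q — off by 8.20°.

H = (0.00, 0.00) ✓; H.y = 0.00, Z.y = 0.00 ✓; |HZ| = 35.90 ✓; ∠(JZ, ZH) = 90.00° ✓; |JZ| = 9.300 ✓; bearing(J→Q) − bearing(J→Z) = 69.00° ✓; |JQ| = 9.300 ✓; ∠(JQ, QL) = 98.20° ✗; |QL| = 38.20 ✓.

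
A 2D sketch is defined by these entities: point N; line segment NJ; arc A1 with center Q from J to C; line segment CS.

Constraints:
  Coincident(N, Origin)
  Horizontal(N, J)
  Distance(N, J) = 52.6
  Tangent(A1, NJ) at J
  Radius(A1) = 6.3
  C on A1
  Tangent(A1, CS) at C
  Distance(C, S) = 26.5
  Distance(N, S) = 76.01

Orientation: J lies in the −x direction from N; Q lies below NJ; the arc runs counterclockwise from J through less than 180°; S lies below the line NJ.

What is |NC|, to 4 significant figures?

58.12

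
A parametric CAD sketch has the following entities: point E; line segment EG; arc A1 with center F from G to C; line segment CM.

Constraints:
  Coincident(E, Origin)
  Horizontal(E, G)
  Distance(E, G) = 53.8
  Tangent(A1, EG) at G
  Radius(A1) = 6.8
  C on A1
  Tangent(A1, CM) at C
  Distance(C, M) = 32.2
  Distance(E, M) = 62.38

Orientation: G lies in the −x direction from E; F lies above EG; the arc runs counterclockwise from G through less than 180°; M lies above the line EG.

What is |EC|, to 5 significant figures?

47.541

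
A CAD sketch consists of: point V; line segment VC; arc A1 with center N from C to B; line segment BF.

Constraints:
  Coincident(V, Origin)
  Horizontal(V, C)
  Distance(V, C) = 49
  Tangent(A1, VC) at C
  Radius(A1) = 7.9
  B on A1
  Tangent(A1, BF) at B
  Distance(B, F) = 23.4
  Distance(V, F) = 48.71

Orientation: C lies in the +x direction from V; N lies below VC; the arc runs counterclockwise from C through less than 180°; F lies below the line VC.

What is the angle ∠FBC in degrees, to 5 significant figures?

138.56°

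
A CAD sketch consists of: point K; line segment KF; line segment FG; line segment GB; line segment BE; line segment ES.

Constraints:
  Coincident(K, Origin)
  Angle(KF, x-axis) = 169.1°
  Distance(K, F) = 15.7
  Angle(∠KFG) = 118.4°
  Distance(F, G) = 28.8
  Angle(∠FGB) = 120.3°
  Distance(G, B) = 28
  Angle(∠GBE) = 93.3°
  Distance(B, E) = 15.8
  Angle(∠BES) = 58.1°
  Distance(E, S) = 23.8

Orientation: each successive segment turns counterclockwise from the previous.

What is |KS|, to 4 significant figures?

36.83

K is at the origin; KF runs at 169.1° with length 15.7, so F = (-15.42, 2.969). ∠KFG = 118.4° gives FG at -129.3° from the x-axis; with |FG| = 28.8, G = (-33.66, -19.32). ∠FGB = 120.3° gives GB at -69.60° from the x-axis; with |GB| = 28.0, B = (-23.90, -45.56). ∠GBE = 93.3° gives BE at 17.10° from the x-axis; with |BE| = 15.8, E = (-8.797, -40.92). ∠BES = 58.1° gives ES at 139.0° from the x-axis; with |ES| = 23.8, S = (-26.76, -25.30). Then |KS| = |S − K| = 36.83.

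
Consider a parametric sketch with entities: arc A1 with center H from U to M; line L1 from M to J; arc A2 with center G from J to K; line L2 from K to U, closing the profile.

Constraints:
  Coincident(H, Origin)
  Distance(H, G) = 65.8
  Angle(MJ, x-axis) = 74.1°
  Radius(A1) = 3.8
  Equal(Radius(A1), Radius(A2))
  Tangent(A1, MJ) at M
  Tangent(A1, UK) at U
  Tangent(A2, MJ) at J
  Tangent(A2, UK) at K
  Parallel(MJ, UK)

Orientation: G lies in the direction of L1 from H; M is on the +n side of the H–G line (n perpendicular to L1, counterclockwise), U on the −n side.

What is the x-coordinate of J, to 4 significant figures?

14.37

Tangency of A1 to both parallel lines with radius 3.8 puts M and U at H ± 3.8·n: M = (-3.655, 1.041), U = (3.655, -1.041). Equal radii place J and K the same way about G: J = G + 3.8·n = (14.37, 64.32), K = G − 3.8·n = (21.68, 62.24). So J.x = 14.37.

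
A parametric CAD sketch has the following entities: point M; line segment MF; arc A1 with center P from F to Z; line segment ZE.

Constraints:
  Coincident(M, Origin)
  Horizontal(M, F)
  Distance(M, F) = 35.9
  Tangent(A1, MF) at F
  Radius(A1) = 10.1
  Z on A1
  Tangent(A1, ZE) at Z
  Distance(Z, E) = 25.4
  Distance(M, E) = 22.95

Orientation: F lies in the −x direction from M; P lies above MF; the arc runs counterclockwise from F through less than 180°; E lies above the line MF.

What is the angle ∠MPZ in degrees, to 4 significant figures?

30.53°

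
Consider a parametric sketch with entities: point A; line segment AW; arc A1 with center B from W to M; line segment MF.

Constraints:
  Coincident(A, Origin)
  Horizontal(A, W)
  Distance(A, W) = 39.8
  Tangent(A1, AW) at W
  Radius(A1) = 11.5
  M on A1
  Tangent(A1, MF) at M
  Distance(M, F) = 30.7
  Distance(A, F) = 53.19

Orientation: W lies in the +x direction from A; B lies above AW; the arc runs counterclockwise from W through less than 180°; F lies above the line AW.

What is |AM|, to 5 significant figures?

52.397

A is at the origin; A and W share the same y with |AW| = 39.8 and W on the +x side, so W = (39.800, 0.0000). Since A1 is tangent to AW there, BW ⟂ AW, so B = W + (0, 11.5) = (39.800, 11.500). Since BM ⟂ MF (tangency), |BF| = √(11.5² + 30.7²) = 32.783 regardless of where M sits on A1. So F lies on both circle(A, 53.19) and circle(B, 32.783); the above-AW intersection is F = (31.143, 43.120). M is the foot of the tangent from F: M = (49.122, 18.235).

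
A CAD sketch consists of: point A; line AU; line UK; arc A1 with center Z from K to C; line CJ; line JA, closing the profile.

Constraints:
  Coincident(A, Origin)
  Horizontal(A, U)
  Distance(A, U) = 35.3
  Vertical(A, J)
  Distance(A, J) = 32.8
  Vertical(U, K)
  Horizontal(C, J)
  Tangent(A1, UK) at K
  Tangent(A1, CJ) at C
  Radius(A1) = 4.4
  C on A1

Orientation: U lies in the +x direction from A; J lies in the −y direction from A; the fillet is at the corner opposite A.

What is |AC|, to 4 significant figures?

45.06

A is at the origin; A and U share the same y with |AU| = 35.3 and U on the +x side, so U = (35.30, 0.000). A and J share the same x with |AJ| = 32.8 and J on the −y side, so J = (0.000, -32.80). The virtual corner opposite A is at (35.30, -32.80). The tangent condition forces ZK to be normal to UK and A1 meets CJ tangentially, so ZC is at right angles to CJ, with radius 4.4, so the center Z sits 4.4 in from both sides at Z = (30.90, -28.40). That places the tangent points at K = (35.30, -28.40) on UK and C = (30.90, -32.80) on CJ. Then |AC| = |C − A| = 45.06.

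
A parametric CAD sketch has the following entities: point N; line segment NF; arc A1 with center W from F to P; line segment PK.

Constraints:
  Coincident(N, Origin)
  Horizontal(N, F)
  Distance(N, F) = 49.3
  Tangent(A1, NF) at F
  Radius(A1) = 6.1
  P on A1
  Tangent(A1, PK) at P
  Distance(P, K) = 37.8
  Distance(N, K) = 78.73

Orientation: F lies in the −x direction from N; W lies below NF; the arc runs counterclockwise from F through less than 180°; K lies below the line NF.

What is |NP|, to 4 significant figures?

55.16

N is at the origin; NF is horizontal with |NF| = 49.3 and F on the −x side, so F = (-49.30, 0.000). Tangency of A1 to NF means the radius WF is perpendicular to NF, so W = F + (0, -6.1) = (-49.30, -6.100). Since WP ⟂ PK (tangency), |WK| = √(6.1² + 37.8²) = 38.29 regardless of where P sits on A1. So K lies on both circle(N, 78.73) and circle(W, 38.29); the below-NF intersection is K = (-68.14, -39.43). P is the foot of the tangent from K: P = (-55.02, -3.982).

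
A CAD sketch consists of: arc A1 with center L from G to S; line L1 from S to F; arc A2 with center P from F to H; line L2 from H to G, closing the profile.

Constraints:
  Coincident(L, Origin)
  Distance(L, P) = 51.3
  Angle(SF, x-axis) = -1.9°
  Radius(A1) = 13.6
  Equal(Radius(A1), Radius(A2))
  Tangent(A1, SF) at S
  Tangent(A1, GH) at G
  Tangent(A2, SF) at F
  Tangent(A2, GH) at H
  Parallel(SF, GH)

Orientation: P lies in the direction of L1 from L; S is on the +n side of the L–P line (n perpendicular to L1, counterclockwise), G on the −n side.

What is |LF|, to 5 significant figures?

53.072

Tangency of A1 to both parallel lines with radius 13.6 puts S and G at L ± 13.6·n: S = (0.45091, 13.593), G = (-0.45091, -13.593). Equal radii place F and H the same way about P: F = P + 13.6·n = (51.723, 11.892), H = P − 13.6·n = (50.821, -15.293). Then |LF| = |F − L| = 53.072.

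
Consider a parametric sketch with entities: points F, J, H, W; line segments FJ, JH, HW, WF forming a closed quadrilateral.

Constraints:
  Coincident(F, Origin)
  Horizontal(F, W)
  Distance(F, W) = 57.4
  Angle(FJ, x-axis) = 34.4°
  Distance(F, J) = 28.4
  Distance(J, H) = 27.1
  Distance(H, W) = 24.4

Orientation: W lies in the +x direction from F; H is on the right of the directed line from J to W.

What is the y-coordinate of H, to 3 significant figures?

-8.65

F is at the origin; FW is horizontal with |FW| = 57.4 and W in +x, so W = (57.4, 0). FJ runs at 34.4° with |FJ| = 28.4, so J = (23.4, 16.0). H is determined by |JH| = 27.1 and |HW| = 24.4 together: it lies at the intersection of circle(J, 27.1) and circle(W, 24.4). With |JW| = 37.6, the foot of the radical line on JW is 20.6 from J and the perpendicular offset is √(27.1² − 20.6²) = 17.6. Taking the right-of-JW solution: H = (34.6, -8.65).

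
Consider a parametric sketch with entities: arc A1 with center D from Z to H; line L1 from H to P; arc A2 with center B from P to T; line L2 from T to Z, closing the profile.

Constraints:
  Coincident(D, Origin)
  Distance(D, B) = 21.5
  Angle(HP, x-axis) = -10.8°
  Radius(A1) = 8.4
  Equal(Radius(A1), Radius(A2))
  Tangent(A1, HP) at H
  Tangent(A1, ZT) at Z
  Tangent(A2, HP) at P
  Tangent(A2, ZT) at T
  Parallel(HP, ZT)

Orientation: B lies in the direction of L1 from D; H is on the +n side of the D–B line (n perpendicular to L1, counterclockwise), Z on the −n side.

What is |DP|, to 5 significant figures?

23.083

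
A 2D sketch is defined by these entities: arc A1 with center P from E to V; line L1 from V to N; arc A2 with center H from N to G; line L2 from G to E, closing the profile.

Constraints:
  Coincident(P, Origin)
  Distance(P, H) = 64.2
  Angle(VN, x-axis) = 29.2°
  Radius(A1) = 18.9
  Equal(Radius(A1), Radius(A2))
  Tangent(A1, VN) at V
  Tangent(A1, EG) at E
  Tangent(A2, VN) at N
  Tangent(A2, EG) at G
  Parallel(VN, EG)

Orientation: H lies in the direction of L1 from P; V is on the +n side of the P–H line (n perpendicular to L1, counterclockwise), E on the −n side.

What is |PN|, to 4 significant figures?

66.92

The slot axis is L1's direction at 29.2°, so u = (cos 29.2°, sin 29.2°) = (0.8729, 0.4879) and n = (−sin 29.2°, cos 29.2°) = (-0.4879, 0.8729). P is at the origin and H lies 64.2 along u from P, so H = 64.2·u = (56.04, 31.32). Tangency of A1 to both parallel lines with radius 18.9 puts V and E at P ± 18.9·n: V = (-9.221, 16.50), E = (9.221, -16.50). Equal radii place N and G the same way about H: N = H + 18.9·n = (46.82, 47.82), G = H − 18.9·n = (65.26, 14.82). Then |PN| = |N − P| = 66.92.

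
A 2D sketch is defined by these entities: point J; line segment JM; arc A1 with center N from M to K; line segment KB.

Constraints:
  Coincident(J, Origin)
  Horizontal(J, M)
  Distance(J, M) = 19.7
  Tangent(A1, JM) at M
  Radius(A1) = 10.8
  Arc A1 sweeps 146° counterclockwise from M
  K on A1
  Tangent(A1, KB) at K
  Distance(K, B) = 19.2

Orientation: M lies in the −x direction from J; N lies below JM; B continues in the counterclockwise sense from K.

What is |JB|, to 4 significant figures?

32.03

J is at the origin; JM is horizontal with |JM| = 19.7 and M on the −x side, so M = (-19.70, 0.000). A1 meets JM tangentially, so NM is at right angles to JM, so N = M + (0, -10.8) = (-19.70, -10.80). On A1, M sits at bearing 90° from N; a 146° counterclockwise sweep puts K at bearing 236°, so K = N + 10.8·(cos 236°, sin 236°) = (-25.74, -19.75). Since A1 is tangent to KB there, NK ⟂ KB, so KB runs along (−sin 236°, cos 236°); with |KB| = 19.2, B = (-9.822, -30.49). Then |JB| = |B − J| = 32.03.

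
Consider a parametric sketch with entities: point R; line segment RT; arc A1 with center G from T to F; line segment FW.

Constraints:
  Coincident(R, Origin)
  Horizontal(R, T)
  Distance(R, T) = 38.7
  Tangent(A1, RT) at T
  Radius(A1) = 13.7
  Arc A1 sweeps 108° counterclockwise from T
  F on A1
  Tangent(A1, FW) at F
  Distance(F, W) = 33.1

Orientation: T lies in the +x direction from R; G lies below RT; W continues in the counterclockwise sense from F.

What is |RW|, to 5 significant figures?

61.077

R is at the origin; RT is horizontal with |RT| = 38.7 and T on the +x side, so T = (38.700, 0.0000). A1 meets RT tangentially, so GT is at right angles to RT, so G = T + (0, -13.7) = (38.700, -13.700). On A1, T sits at bearing 90° from G; a 108° counterclockwise sweep puts F at bearing 198°, so F = G + 13.7·(cos 198°, sin 198°) = (25.671, -17.934). Since A1 is tangent to FW there, GF ⟂ FW, so FW runs along (−sin 198°, cos 198°); with |FW| = 33.1, W = (35.899, -49.414). Then |RW| = |W − R| = 61.077.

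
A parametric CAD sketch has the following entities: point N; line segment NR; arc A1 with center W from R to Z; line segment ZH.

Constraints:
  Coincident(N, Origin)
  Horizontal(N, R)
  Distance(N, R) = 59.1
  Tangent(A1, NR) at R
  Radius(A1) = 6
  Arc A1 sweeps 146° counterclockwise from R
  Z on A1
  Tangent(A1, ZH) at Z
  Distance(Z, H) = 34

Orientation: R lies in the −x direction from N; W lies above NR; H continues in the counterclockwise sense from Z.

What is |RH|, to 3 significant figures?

38.9

N is at the origin; NR is horizontal with |NR| = 59.1 and R on the −x side, so R = (-59.1, 0.00). Tangency of A1 to NR means the radius WR is perpendicular to NR, so W = R + (0, 6) = (-59.1, 6.00). On A1, R sits at bearing -90° from W; a 146° counterclockwise sweep puts Z at bearing 56°, so Z = W + 6.0·(cos 56°, sin 56°) = (-55.7, 11.0). The tangent condition forces WZ to be normal to ZH, so ZH runs along (−sin 56°, cos 56°); with |ZH| = 34.0, H = (-83.9, 30.0). Then |RH| = |H − R| = 38.9.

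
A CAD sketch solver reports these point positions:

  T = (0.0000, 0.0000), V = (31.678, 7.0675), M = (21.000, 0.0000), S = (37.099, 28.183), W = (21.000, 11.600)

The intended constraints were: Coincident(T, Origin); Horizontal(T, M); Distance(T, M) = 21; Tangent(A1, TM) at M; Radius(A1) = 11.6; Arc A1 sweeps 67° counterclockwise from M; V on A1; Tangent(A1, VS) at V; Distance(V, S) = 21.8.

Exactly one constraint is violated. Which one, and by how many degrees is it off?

Tangent(A1, VS) at V — off by 8.60°.

T = (0.00, 0.00) ✓; T.y = 0.00, M.y = 0.00 ✓; |TM| = 21.00 ✓; ∠(WM, MT) = 90.00° ✓; |WM| = 11.60 ✓; bearing(W→V) − bearing(W→M) = 67.00° ✓; |WV| = 11.60 ✓; ∠(WV, VS) = 81.40° ✗; |VS| = 21.80 ✓.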